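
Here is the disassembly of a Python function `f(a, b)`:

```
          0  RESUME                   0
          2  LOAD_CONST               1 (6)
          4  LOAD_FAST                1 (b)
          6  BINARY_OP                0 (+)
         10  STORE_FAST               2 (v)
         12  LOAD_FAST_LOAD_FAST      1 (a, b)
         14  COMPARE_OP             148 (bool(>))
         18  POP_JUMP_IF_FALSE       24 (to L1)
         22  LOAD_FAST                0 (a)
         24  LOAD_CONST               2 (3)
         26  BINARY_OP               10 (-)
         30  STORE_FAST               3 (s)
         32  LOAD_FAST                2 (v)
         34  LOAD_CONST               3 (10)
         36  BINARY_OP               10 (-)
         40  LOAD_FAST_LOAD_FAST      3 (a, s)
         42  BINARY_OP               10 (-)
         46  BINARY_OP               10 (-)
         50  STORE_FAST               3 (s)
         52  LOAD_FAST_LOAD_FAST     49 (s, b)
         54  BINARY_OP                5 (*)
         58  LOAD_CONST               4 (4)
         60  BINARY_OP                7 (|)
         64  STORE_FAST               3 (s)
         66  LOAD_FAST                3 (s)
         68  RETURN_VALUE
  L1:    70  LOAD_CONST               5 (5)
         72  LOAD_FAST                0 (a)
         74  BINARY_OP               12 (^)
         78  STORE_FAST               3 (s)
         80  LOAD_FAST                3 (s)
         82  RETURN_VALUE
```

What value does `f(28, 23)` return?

372

LOAD_CONST → push 6. Stack: [6]
LOAD_FAST b → push 23. Stack: [6, 23]
BINARY_OP + → 6 + 23 = 29. Stack: [29]
STORE_FAST v → v=29. Stack: []
LOAD_FAST_LOAD_FAST a,b → push 28,23. Stack: [28, 23]
COMPARE_OP bool(>) → 28 vs 23 = True. Stack: [True]
POP_JUMP_IF_FALSE → pop True; no jump. Stack: []
LOAD_FAST a → push 28. Stack: [28]
LOAD_CONST → push 3. Stack: [28, 3]
BINARY_OP - → 28 - 3 = 25. Stack: [25]
STORE_FAST s → s=25. Stack: []
LOAD_FAST v → push 29. Stack: [29]
LOAD_CONST → push 10. Stack: [29, 10]
BINARY_OP - → 29 - 10 = 19. Stack: [19]
LOAD_FAST_LOAD_FAST a,s → push 28,25. Stack: [19, 28, 25]
BINARY_OP - → 28 - 25 = 3. Stack: [19, 3]
BINARY_OP - → 19 - 3 = 16. Stack: [16]
STORE_FAST s → s=16. Stack: []
LOAD_FAST_LOAD_FAST s,b → push 16,23. Stack: [16, 23]
BINARY_OP * → 16 * 23 = 368. Stack: [368]
LOAD_CONST → push 4. Stack: [368, 4]
BINARY_OP | → 368 | 4 = 372. Stack: [372]
STORE_FAST s → s=372. Stack: []
LOAD_FAST s → push 372. Stack: [372]
RETURN_VALUE → return 372.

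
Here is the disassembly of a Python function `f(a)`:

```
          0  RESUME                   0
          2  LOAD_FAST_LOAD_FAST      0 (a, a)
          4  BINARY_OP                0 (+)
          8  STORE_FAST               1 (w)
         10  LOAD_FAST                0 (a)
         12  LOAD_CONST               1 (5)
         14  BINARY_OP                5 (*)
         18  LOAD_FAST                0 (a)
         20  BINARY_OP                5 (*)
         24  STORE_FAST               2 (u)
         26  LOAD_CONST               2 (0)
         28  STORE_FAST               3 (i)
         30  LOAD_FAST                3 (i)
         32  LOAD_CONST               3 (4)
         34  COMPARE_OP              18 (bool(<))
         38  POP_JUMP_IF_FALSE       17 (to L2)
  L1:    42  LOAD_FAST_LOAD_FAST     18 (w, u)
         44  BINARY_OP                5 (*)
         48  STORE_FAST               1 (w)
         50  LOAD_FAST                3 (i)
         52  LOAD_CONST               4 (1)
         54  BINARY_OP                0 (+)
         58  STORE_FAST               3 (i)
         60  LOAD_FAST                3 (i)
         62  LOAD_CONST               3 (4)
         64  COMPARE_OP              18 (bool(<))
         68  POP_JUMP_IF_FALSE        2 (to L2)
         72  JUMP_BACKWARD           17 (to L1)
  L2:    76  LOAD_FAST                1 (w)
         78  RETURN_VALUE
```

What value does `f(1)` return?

1250

LOAD_FAST_LOAD_FAST a,a → push 1,1. Stack: [1, 1]
BINARY_OP + → 1 + 1 = 2. Stack: [2]
STORE_FAST w → w=2. Stack: []
LOAD_FAST a → push 1. Stack: [1]
LOAD_CONST → push 5. Stack: [1, 5]
BINARY_OP * → 1 * 5 = 5. Stack: [5]
LOAD_FAST a → push 1. Stack: [5, 1]
BINARY_OP * → 5 * 1 = 5. Stack: [5]
STORE_FAST u → u=5. Stack: []
LOAD_CONST → push 0. Stack: [0]
STORE_FAST i → i=0. Stack: []
LOAD_FAST i → push 0. Stack: [0]
LOAD_CONST → push 4. Stack: [0, 4]
COMPARE_OP bool(<) → 0 vs 4 = True. Stack: [True]
POP_JUMP_IF_FALSE → pop True; no jump. Stack: []
LOAD_FAST_LOAD_FAST w,u → push 2,5. Stack: [2, 5]
BINARY_OP * → 2 * 5 = 10. Stack: [10]
STORE_FAST w → w=10. Stack: []
LOAD_FAST i → push 0. Stack: [0]
LOAD_CONST → push 1. Stack: [0, 1]
BINARY_OP + → 0 + 1 = 1. Stack: [1]
STORE_FAST i → i=1. Stack: []
LOAD_FAST i → push 1. Stack: [1]
LOAD_CONST → push 4. Stack: [1, 4]
COMPARE_OP bool(<) → 1 vs 4 = True. Stack: [True]
POP_JUMP_IF_FALSE → pop True; no jump. Stack: []
LOAD_FAST_LOAD_FAST w,u → push 10,5. Stack: [10, 5]
BINARY_OP * → 10 * 5 = 50. Stack: [50]
STORE_FAST w → w=50. Stack: []
LOAD_FAST i → push 1. Stack: [1]
LOAD_CONST → push 1. Stack: [1, 1]
BINARY_OP + → 1 + 1 = 2. Stack: [2]
STORE_FAST i → i=2. Stack: []
LOAD_FAST i → push 2. Stack: [2]
LOAD_CONST → push 4. Stack: [2, 4]
COMPARE_OP bool(<) → 2 vs 4 = True. Stack: [True]
POP_JUMP_IF_FALSE → pop True; no jump. Stack: []
LOAD_FAST_LOAD_FAST w,u → push 50,5. Stack: [50, 5]
BINARY_OP * → 50 * 5 = 250. Stack: [250]
STORE_FAST w → w=250. Stack: []
LOAD_FAST i → push 2. Stack: [2]
LOAD_CONST → push 1. Stack: [2, 1]
BINARY_OP + → 2 + 1 = 3. Stack: [3]
STORE_FAST i → i=3. Stack: []
LOAD_FAST i → push 3. Stack: [3]
LOAD_CONST → push 4. Stack: [3, 4]
COMPARE_OP bool(<) → 3 vs 4 = True. Stack: [True]
POP_JUMP_IF_FALSE → pop True; no jump. Stack: []
LOAD_FAST_LOAD_FAST w,u → push 250,5. Stack: [250, 5]
BINARY_OP * → 250 * 5 = 1250. Stack: [1250]
STORE_FAST w → w=1250. Stack: []
LOAD_FAST i → push 3. Stack: [3]
LOAD_CONST → push 1. Stack: [3, 1]
BINARY_OP + → 3 + 1 = 4. Stack: [4]
STORE_FAST i → i=4. Stack: []
LOAD_FAST i → push 4. Stack: [4]
LOAD_CONST → push 4. Stack: [4, 4]
COMPARE_OP bool(<) → 4 vs 4 = False. Stack: [False]
POP_JUMP_IF_FALSE → pop False; jump. Stack: []
LOAD_FAST w → push 1250. Stack: [1250]
RETURN_VALUE → return 1250.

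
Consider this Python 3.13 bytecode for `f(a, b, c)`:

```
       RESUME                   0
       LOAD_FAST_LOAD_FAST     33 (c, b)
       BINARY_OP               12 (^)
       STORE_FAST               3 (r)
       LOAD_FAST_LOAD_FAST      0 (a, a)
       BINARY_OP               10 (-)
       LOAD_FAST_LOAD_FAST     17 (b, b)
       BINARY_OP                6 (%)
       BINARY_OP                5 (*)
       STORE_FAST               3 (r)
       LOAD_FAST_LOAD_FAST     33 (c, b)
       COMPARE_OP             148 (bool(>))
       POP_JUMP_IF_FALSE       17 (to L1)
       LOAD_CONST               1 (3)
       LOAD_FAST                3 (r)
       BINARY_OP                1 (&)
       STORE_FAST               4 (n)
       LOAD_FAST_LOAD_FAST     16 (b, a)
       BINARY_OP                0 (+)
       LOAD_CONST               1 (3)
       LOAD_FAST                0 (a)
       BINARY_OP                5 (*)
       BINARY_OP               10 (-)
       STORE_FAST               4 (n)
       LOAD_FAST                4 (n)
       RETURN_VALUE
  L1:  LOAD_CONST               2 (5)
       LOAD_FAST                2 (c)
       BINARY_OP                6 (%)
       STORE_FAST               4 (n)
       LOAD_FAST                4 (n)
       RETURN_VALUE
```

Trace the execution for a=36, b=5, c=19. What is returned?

-67

LOAD_FAST_LOAD_FAST c,b → push 19,5. Stack: [19, 5]
BINARY_OP ^ → 19 ^ 5 = 22. Stack: [22]
STORE_FAST r → r=22. Stack: []
LOAD_FAST_LOAD_FAST a,a → push 36,36. Stack: [36, 36]
BINARY_OP - → 36 - 36 = 0. Stack: [0]
LOAD_FAST_LOAD_FAST b,b → push 5,5. Stack: [0, 5, 5]
BINARY_OP % → 5 % 5 = 0. Stack: [0, 0]
BINARY_OP * → 0 * 0 = 0. Stack: [0]
STORE_FAST r → r=0. Stack: []
LOAD_FAST_LOAD_FAST c,b → push 19,5. Stack: [19, 5]
COMPARE_OP bool(>) → 19 vs 5 = True. Stack: [True]
POP_JUMP_IF_FALSE → pop True; no jump. Stack: []
LOAD_CONST → push 3. Stack: [3]
LOAD_FAST r → push 0. Stack: [3, 0]
BINARY_OP & → 3 & 0 = 0. Stack: [0]
STORE_FAST n → n=0. Stack: []
LOAD_FAST_LOAD_FAST b,a → push 5,36. Stack: [5, 36]
BINARY_OP + → 5 + 36 = 41. Stack: [41]
LOAD_CONST → push 3. Stack: [41, 3]
LOAD_FAST a → push 36. Stack: [41, 3, 36]
BINARY_OP * → 3 * 36 = 108. Stack: [41, 108]
BINARY_OP - → 41 - 108 = -67. Stack: [-67]
STORE_FAST n → n=-67. Stack: []
LOAD_FAST n → push -67. Stack: [-67]
RETURN_VALUE → return -67.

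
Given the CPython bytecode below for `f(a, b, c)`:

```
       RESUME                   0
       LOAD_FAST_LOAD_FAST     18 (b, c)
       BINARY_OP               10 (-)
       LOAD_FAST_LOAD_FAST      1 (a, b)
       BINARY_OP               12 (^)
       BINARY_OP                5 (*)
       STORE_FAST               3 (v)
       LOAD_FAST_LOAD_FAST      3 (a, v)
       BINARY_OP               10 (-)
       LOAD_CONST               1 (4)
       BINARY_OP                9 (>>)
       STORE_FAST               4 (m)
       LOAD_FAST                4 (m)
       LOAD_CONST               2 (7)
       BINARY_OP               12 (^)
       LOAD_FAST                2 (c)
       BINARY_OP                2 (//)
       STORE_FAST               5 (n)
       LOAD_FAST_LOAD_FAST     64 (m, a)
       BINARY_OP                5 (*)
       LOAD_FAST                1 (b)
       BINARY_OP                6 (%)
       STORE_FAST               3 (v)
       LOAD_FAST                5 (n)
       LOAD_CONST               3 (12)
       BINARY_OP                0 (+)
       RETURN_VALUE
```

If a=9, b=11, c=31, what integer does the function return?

12

LOAD_FAST_LOAD_FAST b,c → push 11,31. Stack: [11, 31]
BINARY_OP - → 11 - 31 = -20. Stack: [-20]
LOAD_FAST_LOAD_FAST a,b → push 9,11. Stack: [-20, 9, 11]
BINARY_OP ^ → 9 ^ 11 = 2. Stack: [-20, 2]
BINARY_OP * → -20 * 2 = -40. Stack: [-40]
STORE_FAST v → v=-40. Stack: []
LOAD_FAST_LOAD_FAST a,v → push 9,-40. Stack: [9, -40]
BINARY_OP - → 9 - -40 = 49. Stack: [49]
LOAD_CONST → push 4. Stack: [49, 4]
BINARY_OP >> → 49 >> 4 = 3. Stack: [3]
STORE_FAST m → m=3. Stack: []
LOAD_FAST m → push 3. Stack: [3]
LOAD_CONST → push 7. Stack: [3, 7]
BINARY_OP ^ → 3 ^ 7 = 4. Stack: [4]
LOAD_FAST c → push 31. Stack: [4, 31]
BINARY_OP // → 4 // 31 = 0. Stack: [0]
STORE_FAST n → n=0. Stack: []
LOAD_FAST_LOAD_FAST m,a → push 3,9. Stack: [3, 9]
BINARY_OP * → 3 * 9 = 27. Stack: [27]
LOAD_FAST b → push 11. Stack: [27, 11]
BINARY_OP % → 27 % 11 = 5. Stack: [5]
STORE_FAST v → v=5. Stack: []
LOAD_FAST n → push 0. Stack: [0]
LOAD_CONST → push 12. Stack: [0, 12]
BINARY_OP + → 0 + 12 = 12. Stack: [12]
RETURN_VALUE → return 12.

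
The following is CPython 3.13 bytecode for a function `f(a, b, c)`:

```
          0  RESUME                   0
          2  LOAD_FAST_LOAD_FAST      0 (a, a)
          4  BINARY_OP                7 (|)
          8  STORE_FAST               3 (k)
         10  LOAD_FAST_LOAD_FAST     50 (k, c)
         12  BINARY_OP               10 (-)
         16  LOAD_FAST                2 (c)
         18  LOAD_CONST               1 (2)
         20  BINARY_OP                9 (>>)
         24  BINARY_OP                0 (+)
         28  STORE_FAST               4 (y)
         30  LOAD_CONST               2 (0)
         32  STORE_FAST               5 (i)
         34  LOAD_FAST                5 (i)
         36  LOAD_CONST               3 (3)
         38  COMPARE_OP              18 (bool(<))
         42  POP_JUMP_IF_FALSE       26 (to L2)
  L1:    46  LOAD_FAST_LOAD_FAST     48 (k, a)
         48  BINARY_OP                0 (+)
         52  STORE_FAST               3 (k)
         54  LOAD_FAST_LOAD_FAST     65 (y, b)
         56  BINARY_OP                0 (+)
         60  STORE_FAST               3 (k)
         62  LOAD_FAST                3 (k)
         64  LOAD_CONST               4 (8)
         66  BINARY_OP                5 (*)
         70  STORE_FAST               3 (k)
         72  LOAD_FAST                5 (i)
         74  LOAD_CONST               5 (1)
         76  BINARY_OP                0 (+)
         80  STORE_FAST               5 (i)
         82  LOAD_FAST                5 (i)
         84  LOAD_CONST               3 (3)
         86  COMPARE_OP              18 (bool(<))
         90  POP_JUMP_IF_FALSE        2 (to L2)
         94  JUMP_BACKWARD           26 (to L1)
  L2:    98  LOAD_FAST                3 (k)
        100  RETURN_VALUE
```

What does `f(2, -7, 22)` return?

-176

LOAD_FAST_LOAD_FAST a,a → push 2,2
BINARY_OP | → 2 | 2 = 2
STORE_FAST k → k=2
LOAD_FAST_LOAD_FAST k,c → push 2,22
BINARY_OP - → 2 - 22 = -20
LOAD_FAST c → push 22
LOAD_CONST → push 2
BINARY_OP >> → 22 >> 2 = 5
BINARY_OP + → -20 + 5 = -15
STORE_FAST y → y=-15
LOAD_CONST → push 0
STORE_FAST i → i=0
LOAD_FAST i → push 0
LOAD_CONST → push 3
COMPARE_OP bool(<) → 0 vs 3 = True
POP_JUMP_IF_FALSE → pop True; no jump
LOAD_FAST_LOAD_FAST k,a → push 2,2
BINARY_OP + → 2 + 2 = 4
STORE_FAST k → k=4
LOAD_FAST_LOAD_FAST y,b → push -15,-7
BINARY_OP + → -15 + -7 = -22
STORE_FAST k → k=-22
LOAD_FAST k → push -22
LOAD_CONST → push 8
BINARY_OP * → -22 * 8 = -176
STORE_FAST k → k=-176
LOAD_FAST i → push 0
LOAD_CONST → push 1
BINARY_OP + → 0 + 1 = 1
STORE_FAST i → i=1
LOAD_FAST i → push 1
LOAD_CONST → push 3
COMPARE_OP bool(<) → 1 vs 3 = True
POP_JUMP_IF_FALSE → pop True; no jump
LOAD_FAST_LOAD_FAST k,a → push -176,2
BINARY_OP + → -176 + 2 = -174
STORE_FAST k → k=-174
LOAD_FAST_LOAD_FAST y,b → push -15,-7
BINARY_OP + → -15 + -7 = -22
STORE_FAST k → k=-22
LOAD_FAST k → push -22
LOAD_CONST → push 8
BINARY_OP * → -22 * 8 = -176
STORE_FAST k → k=-176
LOAD_FAST i → push 1
LOAD_CONST → push 1
BINARY_OP + → 1 + 1 = 2
STORE_FAST i → i=2
LOAD_FAST i → push 2
LOAD_CONST → push 3
COMPARE_OP bool(<) → 2 vs 3 = True
POP_JUMP_IF_FALSE → pop True; no jump
LOAD_FAST_LOAD_FAST k,a → push -176,2
BINARY_OP + → -176 + 2 = -174
STORE_FAST k → k=-174
LOAD_FAST_LOAD_FAST y,b → push -15,-7
BINARY_OP + → -15 + -7 = -22
STORE_FAST k → k=-22
LOAD_FAST k → push -22
LOAD_CONST → push 8
BINARY_OP * → -22 * 8 = -176
STORE_FAST k → k=-176
LOAD_FAST i → push 2
LOAD_CONST → push 1
BINARY_OP + → 2 + 1 = 3
STORE_FAST i → i=3
LOAD_FAST i → push 3
LOAD_CONST → push 3
COMPARE_OP bool(<) → 3 vs 3 = False
POP_JUMP_IF_FALSE → pop False; jump
LOAD_FAST k → push -176
RETURN_VALUE → return -176.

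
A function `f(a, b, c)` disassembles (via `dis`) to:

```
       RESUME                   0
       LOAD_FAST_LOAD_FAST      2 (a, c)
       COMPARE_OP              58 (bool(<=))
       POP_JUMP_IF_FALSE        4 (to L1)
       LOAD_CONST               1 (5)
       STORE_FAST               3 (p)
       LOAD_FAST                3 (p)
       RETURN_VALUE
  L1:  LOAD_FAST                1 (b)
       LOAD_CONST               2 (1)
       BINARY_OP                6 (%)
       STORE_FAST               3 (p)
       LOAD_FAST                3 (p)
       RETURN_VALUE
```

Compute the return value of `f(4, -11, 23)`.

LOAD_FAST_LOAD_FAST a,c → push 4,23. Stack: [4, 23]
COMPARE_OP bool(<=) → 4 vs 23 = True. Stack: [True]
POP_JUMP_IF_FALSE → pop True; no jump. Stack: []
LOAD_CONST → push 5. Stack: [5]
STORE_FAST p → p=5. Stack: []
LOAD_FAST p → push 5. Stack: [5]
RETURN_VALUE → return 5.

5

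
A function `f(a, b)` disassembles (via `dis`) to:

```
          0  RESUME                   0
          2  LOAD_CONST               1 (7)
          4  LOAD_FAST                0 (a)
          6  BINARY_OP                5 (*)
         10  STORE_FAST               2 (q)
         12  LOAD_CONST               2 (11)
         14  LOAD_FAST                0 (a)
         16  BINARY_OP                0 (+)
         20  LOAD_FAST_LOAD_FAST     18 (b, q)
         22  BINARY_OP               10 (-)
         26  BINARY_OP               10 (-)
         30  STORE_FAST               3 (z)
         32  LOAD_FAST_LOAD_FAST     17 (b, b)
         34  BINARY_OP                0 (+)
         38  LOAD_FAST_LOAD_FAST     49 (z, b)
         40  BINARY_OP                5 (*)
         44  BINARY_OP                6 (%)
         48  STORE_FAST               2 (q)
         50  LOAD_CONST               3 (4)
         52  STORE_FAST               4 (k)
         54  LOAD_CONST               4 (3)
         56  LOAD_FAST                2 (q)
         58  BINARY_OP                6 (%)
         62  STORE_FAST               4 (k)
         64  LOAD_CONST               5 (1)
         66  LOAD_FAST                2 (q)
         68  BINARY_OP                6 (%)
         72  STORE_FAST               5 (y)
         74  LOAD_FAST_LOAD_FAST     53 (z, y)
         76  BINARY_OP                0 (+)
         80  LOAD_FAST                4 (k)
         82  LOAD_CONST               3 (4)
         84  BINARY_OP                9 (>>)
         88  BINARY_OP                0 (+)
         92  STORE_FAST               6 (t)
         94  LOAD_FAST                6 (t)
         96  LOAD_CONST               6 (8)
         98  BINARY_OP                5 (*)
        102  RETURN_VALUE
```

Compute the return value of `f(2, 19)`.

LOAD_CONST → push 7. Stack: [7]
LOAD_FAST a → push 2. Stack: [7, 2]
BINARY_OP * → 7 * 2 = 14. Stack: [14]
STORE_FAST q → q=14. Stack: []
LOAD_CONST → push 11. Stack: [11]
LOAD_FAST a → push 2. Stack: [11, 2]
BINARY_OP + → 11 + 2 = 13. Stack: [13]
LOAD_FAST_LOAD_FAST b,q → push 19,14. Stack: [13, 19, 14]
BINARY_OP - → 19 - 14 = 5. Stack: [13, 5]
BINARY_OP - → 13 - 5 = 8. Stack: [8]
STORE_FAST z → z=8. Stack: []
LOAD_FAST_LOAD_FAST b,b → push 19,19. Stack: [19, 19]
BINARY_OP + → 19 + 19 = 38. Stack: [38]
LOAD_FAST_LOAD_FAST z,b → push 8,19. Stack: [38, 8, 19]
BINARY_OP * → 8 * 19 = 152. Stack: [38, 152]
BINARY_OP % → 38 % 152 = 38. Stack: [38]
STORE_FAST q → q=38. Stack: []
LOAD_CONST → push 4. Stack: [4]
STORE_FAST k → k=4. Stack: []
LOAD_CONST → push 3. Stack: [3]
LOAD_FAST q → push 38. Stack: [3, 38]
BINARY_OP % → 3 % 38 = 3. Stack: [3]
STORE_FAST k → k=3. Stack: []
LOAD_CONST → push 1. Stack: [1]
LOAD_FAST q → push 38. Stack: [1, 38]
BINARY_OP % → 1 % 38 = 1. Stack: [1]
STORE_FAST y → y=1. Stack: []
LOAD_FAST_LOAD_FAST z,y → push 8,1. Stack: [8, 1]
BINARY_OP + → 8 + 1 = 9. Stack: [9]
LOAD_FAST k → push 3. Stack: [9, 3]
LOAD_CONST → push 4. Stack: [9, 3, 4]
BINARY_OP >> → 3 >> 4 = 0. Stack: [9, 0]
BINARY_OP + → 9 + 0 = 9. Stack: [9]
STORE_FAST t → t=9. Stack: []
LOAD_FAST t → push 9. Stack: [9]
LOAD_CONST → push 8. Stack: [9, 8]
BINARY_OP * → 9 * 8 = 72. Stack: [72]
RETURN_VALUE → return 72.

72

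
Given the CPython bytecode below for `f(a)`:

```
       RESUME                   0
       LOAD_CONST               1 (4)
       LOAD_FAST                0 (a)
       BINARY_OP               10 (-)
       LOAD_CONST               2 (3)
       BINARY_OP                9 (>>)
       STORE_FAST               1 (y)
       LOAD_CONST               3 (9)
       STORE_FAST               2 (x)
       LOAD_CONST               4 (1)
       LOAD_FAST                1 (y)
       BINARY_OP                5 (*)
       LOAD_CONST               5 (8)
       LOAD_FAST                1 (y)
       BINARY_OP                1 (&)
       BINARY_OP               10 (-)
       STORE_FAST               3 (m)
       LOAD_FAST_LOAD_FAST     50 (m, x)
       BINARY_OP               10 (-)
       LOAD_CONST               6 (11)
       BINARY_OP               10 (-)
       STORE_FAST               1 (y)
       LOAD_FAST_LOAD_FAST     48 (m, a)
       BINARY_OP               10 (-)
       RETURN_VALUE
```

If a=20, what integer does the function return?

-30

LOAD_CONST → push 4. Stack: [4]
LOAD_FAST a → push 20. Stack: [4, 20]
BINARY_OP - → 4 - 20 = -16. Stack: [-16]
LOAD_CONST → push 3. Stack: [-16, 3]
BINARY_OP >> → -16 >> 3 = -2. Stack: [-2]
STORE_FAST y → y=-2. Stack: []
LOAD_CONST → push 9. Stack: [9]
STORE_FAST x → x=9. Stack: []
LOAD_CONST → push 1. Stack: [1]
LOAD_FAST y → push -2. Stack: [1, -2]
BINARY_OP * → 1 * -2 = -2. Stack: [-2]
LOAD_CONST → push 8. Stack: [-2, 8]
LOAD_FAST y → push -2. Stack: [-2, 8, -2]
BINARY_OP & → 8 & -2 = 8. Stack: [-2, 8]
BINARY_OP - → -2 - 8 = -10. Stack: [-10]
STORE_FAST m → m=-10. Stack: []
LOAD_FAST_LOAD_FAST m,x → push -10,9. Stack: [-10, 9]
BINARY_OP - → -10 - 9 = -19. Stack: [-19]
LOAD_CONST → push 11. Stack: [-19, 11]
BINARY_OP - → -19 - 11 = -30. Stack: [-30]
STORE_FAST y → y=-30. Stack: []
LOAD_FAST_LOAD_FAST m,a → push -10,20. Stack: [-10, 20]
BINARY_OP - → -10 - 20 = -30. Stack: [-30]
RETURN_VALUE → return -30.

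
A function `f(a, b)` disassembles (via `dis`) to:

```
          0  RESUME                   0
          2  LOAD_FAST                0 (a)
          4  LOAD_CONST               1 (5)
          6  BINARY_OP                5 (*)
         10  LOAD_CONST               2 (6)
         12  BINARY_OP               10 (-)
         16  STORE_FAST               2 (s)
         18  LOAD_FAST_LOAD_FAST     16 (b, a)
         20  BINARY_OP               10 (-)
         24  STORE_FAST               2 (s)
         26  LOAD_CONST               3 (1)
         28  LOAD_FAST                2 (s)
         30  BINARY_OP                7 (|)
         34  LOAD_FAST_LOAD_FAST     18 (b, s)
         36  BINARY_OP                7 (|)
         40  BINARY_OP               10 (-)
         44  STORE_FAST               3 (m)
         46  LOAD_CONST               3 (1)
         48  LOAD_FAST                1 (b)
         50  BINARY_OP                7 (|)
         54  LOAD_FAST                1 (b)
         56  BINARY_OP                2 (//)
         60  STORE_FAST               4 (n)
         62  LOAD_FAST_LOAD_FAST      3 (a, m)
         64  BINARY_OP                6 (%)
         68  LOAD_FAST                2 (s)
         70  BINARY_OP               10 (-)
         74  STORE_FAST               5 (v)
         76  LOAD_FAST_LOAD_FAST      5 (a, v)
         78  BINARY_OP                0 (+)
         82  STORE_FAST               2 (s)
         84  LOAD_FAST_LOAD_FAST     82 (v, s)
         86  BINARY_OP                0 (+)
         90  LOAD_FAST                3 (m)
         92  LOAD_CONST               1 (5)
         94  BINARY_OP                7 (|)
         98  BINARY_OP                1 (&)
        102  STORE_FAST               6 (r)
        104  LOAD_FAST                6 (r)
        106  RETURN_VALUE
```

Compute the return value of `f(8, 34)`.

-92

LOAD_FAST a → push 8. Stack: [8]
LOAD_CONST → push 5. Stack: [8, 5]
BINARY_OP * → 8 * 5 = 40. Stack: [40]
LOAD_CONST → push 6. Stack: [40, 6]
BINARY_OP - → 40 - 6 = 34. Stack: [34]
STORE_FAST s → s=34. Stack: []
LOAD_FAST_LOAD_FAST b,a → push 34,8. Stack: [34, 8]
BINARY_OP - → 34 - 8 = 26. Stack: [26]
STORE_FAST s → s=26. Stack: []
LOAD_CONST → push 1. Stack: [1]
LOAD_FAST s → push 26. Stack: [1, 26]
BINARY_OP | → 1 | 26 = 27. Stack: [27]
LOAD_FAST_LOAD_FAST b,s → push 34,26. Stack: [27, 34, 26]
BINARY_OP | → 34 | 26 = 58. Stack: [27, 58]
BINARY_OP - → 27 - 58 = -31. Stack: [-31]
STORE_FAST m → m=-31. Stack: []
LOAD_CONST → push 1. Stack: [1]
LOAD_FAST b → push 34. Stack: [1, 34]
BINARY_OP | → 1 | 34 = 35. Stack: [35]
LOAD_FAST b → push 34. Stack: [35, 34]
BINARY_OP // → 35 // 34 = 1. Stack: [1]
STORE_FAST n → n=1. Stack: []
LOAD_FAST_LOAD_FAST a,m → push 8,-31. Stack: [8, -31]
BINARY_OP % → 8 % -31 = -23. Stack: [-23]
LOAD_FAST s → push 26. Stack: [-23, 26]
BINARY_OP - → -23 - 26 = -49. Stack: [-49]
STORE_FAST v → v=-49. Stack: []
LOAD_FAST_LOAD_FAST a,v → push 8,-49. Stack: [8, -49]
BINARY_OP + → 8 + -49 = -41. Stack: [-41]
STORE_FAST s → s=-41. Stack: []
LOAD_FAST_LOAD_FAST v,s → push -49,-41. Stack: [-49, -41]
BINARY_OP + → -49 + -41 = -90. Stack: [-90]
LOAD_FAST m → push -31. Stack: [-90, -31]
LOAD_CONST → push 5. Stack: [-90, -31, 5]
BINARY_OP | → -31 | 5 = -27. Stack: [-90, -27]
BINARY_OP & → -90 & -27 = -92. Stack: [-92]
STORE_FAST r → r=-92. Stack: []
LOAD_FAST r → push -92. Stack: [-92]
RETURN_VALUE → return -92.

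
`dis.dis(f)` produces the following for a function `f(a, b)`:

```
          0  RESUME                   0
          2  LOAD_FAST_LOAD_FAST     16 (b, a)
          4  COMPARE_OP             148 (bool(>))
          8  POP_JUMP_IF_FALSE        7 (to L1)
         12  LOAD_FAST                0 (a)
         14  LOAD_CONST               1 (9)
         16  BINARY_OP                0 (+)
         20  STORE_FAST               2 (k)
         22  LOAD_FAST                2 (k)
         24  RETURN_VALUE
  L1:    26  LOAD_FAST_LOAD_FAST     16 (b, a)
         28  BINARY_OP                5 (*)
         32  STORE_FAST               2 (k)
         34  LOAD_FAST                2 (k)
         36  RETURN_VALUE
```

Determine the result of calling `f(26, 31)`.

LOAD_FAST_LOAD_FAST b,a → push 31,26. Stack: [31, 26]
COMPARE_OP bool(>) → 31 vs 26 = True. Stack: [True]
POP_JUMP_IF_FALSE → pop True; no jump. Stack: []
LOAD_FAST a → push 26. Stack: [26]
LOAD_CONST → push 9. Stack: [26, 9]
BINARY_OP + → 26 + 9 = 35. Stack: [35]
STORE_FAST k → k=35. Stack: []
LOAD_FAST k → push 35. Stack: [35]
RETURN_VALUE → return 35.

35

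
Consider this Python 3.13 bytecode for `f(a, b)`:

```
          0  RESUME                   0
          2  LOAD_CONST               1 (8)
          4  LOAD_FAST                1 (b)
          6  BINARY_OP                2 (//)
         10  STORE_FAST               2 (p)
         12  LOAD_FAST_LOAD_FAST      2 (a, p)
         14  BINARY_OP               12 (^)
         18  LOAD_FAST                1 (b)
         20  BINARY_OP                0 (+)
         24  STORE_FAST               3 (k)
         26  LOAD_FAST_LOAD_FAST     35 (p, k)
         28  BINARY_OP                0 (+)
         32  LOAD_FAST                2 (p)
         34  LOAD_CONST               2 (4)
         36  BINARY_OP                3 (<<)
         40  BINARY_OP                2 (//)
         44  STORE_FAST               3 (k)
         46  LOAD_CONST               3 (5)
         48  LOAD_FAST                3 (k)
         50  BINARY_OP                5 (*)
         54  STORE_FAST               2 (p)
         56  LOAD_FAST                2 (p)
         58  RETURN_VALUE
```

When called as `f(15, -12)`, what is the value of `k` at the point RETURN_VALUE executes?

1

LOAD_CONST → push 8. Stack: [8]
LOAD_FAST b → push -12. Stack: [8, -12]
BINARY_OP // → 8 // -12 = -1. Stack: [-1]
STORE_FAST p → p=-1. Stack: []
LOAD_FAST_LOAD_FAST a,p → push 15,-1. Stack: [15, -1]
BINARY_OP ^ → 15 ^ -1 = -16. Stack: [-16]
LOAD_FAST b → push -12. Stack: [-16, -12]
BINARY_OP + → -16 + -12 = -28. Stack: [-28]
STORE_FAST k → k=-28. Stack: []
LOAD_FAST_LOAD_FAST p,k → push -1,-28. Stack: [-1, -28]
BINARY_OP + → -1 + -28 = -29. Stack: [-29]
LOAD_FAST p → push -1. Stack: [-29, -1]
LOAD_CONST → push 4. Stack: [-29, -1, 4]
BINARY_OP << → -1 << 4 = -16. Stack: [-29, -16]
BINARY_OP // → -29 // -16 = 1. Stack: [1]
STORE_FAST k → k=1. Stack: []
LOAD_CONST → push 5. Stack: [5]
LOAD_FAST k → push 1. Stack: [5, 1]
BINARY_OP * → 5 * 1 = 5. Stack: [5]
STORE_FAST p → p=5. Stack: []
LOAD_FAST p → push 5. Stack: [5]
RETURN_VALUE → return 5.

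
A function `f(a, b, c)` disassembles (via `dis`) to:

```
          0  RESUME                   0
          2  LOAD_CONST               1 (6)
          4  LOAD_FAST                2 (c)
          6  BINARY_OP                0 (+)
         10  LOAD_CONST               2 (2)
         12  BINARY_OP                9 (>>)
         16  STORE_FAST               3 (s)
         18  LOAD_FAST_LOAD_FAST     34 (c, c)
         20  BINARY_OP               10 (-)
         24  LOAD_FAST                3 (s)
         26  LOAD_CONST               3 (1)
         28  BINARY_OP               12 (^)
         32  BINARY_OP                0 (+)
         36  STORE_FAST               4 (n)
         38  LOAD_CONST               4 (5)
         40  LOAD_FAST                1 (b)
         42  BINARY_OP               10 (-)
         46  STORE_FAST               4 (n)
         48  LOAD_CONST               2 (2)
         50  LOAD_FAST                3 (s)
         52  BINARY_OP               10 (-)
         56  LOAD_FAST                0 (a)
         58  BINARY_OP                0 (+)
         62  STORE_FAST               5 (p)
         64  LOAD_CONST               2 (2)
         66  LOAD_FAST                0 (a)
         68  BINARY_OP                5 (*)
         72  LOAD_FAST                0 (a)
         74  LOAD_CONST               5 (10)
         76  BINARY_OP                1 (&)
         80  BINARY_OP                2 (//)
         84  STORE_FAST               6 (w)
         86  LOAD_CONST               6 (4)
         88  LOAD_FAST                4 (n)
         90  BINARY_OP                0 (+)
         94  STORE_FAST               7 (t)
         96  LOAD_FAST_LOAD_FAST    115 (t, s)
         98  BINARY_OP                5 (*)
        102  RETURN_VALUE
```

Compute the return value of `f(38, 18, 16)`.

LOAD_CONST → push 6. Stack: [6]
LOAD_FAST c → push 16. Stack: [6, 16]
BINARY_OP + → 6 + 16 = 22. Stack: [22]
LOAD_CONST → push 2. Stack: [22, 2]
BINARY_OP >> → 22 >> 2 = 5. Stack: [5]
STORE_FAST s → s=5. Stack: []
LOAD_FAST_LOAD_FAST c,c → push 16,16. Stack: [16, 16]
BINARY_OP - → 16 - 16 = 0. Stack: [0]
LOAD_FAST s → push 5. Stack: [0, 5]
LOAD_CONST → push 1. Stack: [0, 5, 1]
BINARY_OP ^ → 5 ^ 1 = 4. Stack: [0, 4]
BINARY_OP + → 0 + 4 = 4. Stack: [4]
STORE_FAST n → n=4. Stack: []
LOAD_CONST → push 5. Stack: [5]
LOAD_FAST b → push 18. Stack: [5, 18]
BINARY_OP - → 5 - 18 = -13. Stack: [-13]
STORE_FAST n → n=-13. Stack: []
LOAD_CONST → push 2. Stack: [2]
LOAD_FAST s → push 5. Stack: [2, 5]
BINARY_OP - → 2 - 5 = -3. Stack: [-3]
LOAD_FAST a → push 38. Stack: [-3, 38]
BINARY_OP + → -3 + 38 = 35. Stack: [35]
STORE_FAST p → p=35. Stack: []
LOAD_CONST → push 2. Stack: [2]
LOAD_FAST a → push 38. Stack: [2, 38]
BINARY_OP * → 2 * 38 = 76. Stack: [76]
LOAD_FAST a → push 38. Stack: [76, 38]
LOAD_CONST → push 10. Stack: [76, 38, 10]
BINARY_OP & → 38 & 10 = 2. Stack: [76, 2]
BINARY_OP // → 76 // 2 = 38. Stack: [38]
STORE_FAST w → w=38. Stack: []
LOAD_CONST → push 4. Stack: [4]
LOAD_FAST n → push -13. Stack: [4, -13]
BINARY_OP + → 4 + -13 = -9. Stack: [-9]
STORE_FAST t → t=-9. Stack: []
LOAD_FAST_LOAD_FAST t,s → push -9,5. Stack: [-9, 5]
BINARY_OP * → -9 * 5 = -45. Stack: [-45]
RETURN_VALUE → return -45.

-45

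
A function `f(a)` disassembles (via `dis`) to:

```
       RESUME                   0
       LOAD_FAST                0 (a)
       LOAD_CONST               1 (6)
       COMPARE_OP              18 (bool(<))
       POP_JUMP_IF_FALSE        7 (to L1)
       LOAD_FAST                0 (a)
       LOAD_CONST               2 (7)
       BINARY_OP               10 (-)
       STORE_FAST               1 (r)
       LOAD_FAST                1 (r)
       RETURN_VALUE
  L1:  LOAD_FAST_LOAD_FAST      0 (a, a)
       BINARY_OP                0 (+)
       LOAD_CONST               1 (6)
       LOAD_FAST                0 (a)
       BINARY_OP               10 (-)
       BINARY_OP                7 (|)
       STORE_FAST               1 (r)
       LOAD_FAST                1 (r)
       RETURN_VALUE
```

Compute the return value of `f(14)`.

-4

LOAD_FAST a → push 14. Stack: [14]
LOAD_CONST → push 6. Stack: [14, 6]
COMPARE_OP bool(<) → 14 vs 6 = False. Stack: [False]
POP_JUMP_IF_FALSE → pop False; jump. Stack: []
LOAD_FAST_LOAD_FAST a,a → push 14,14. Stack: [14, 14]
BINARY_OP + → 14 + 14 = 28. Stack: [28]
LOAD_CONST → push 6. Stack: [28, 6]
LOAD_FAST a → push 14. Stack: [28, 6, 14]
BINARY_OP - → 6 - 14 = -8. Stack: [28, -8]
BINARY_OP | → 28 | -8 = -4. Stack: [-4]
STORE_FAST r → r=-4. Stack: []
LOAD_FAST r → push -4. Stack: [-4]
RETURN_VALUE → return -4.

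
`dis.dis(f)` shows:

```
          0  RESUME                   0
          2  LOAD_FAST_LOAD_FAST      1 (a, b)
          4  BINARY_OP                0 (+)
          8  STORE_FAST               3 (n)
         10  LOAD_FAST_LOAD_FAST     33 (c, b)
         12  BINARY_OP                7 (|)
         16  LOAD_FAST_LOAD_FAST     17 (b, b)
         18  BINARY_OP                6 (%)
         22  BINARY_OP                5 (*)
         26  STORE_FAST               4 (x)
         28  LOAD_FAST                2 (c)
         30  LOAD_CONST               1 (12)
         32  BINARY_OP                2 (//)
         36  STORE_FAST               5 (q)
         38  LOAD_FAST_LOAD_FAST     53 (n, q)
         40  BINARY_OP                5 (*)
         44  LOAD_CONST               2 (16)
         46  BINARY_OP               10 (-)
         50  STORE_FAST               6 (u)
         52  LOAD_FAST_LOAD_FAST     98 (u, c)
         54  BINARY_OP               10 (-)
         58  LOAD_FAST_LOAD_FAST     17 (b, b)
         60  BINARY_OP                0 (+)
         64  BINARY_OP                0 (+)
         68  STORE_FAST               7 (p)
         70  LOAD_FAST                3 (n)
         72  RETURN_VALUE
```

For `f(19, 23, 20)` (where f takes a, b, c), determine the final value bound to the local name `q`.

LOAD_FAST_LOAD_FAST a,b → push 19,23. Stack: [19, 23]
BINARY_OP + → 19 + 23 = 42. Stack: [42]
STORE_FAST n → n=42. Stack: []
LOAD_FAST_LOAD_FAST c,b → push 20,23. Stack: [20, 23]
BINARY_OP | → 20 | 23 = 23. Stack: [23]
LOAD_FAST_LOAD_FAST b,b → push 23,23. Stack: [23, 23, 23]
BINARY_OP % → 23 % 23 = 0. Stack: [23, 0]
BINARY_OP * → 23 * 0 = 0. Stack: [0]
STORE_FAST x → x=0. Stack: []
LOAD_FAST c → push 20. Stack: [20]
LOAD_CONST → push 12. Stack: [20, 12]
BINARY_OP // → 20 // 12 = 1. Stack: [1]
STORE_FAST q → q=1. Stack: []
LOAD_FAST_LOAD_FAST n,q → push 42,1. Stack: [42, 1]
BINARY_OP * → 42 * 1 = 42. Stack: [42]
LOAD_CONST → push 16. Stack: [42, 16]
BINARY_OP - → 42 - 16 = 26. Stack: [26]
STORE_FAST u → u=26. Stack: []
LOAD_FAST_LOAD_FAST u,c → push 26,20. Stack: [26, 20]
BINARY_OP - → 26 - 20 = 6. Stack: [6]
LOAD_FAST_LOAD_FAST b,b → push 23,23. Stack: [6, 23, 23]
BINARY_OP + → 23 + 23 = 46. Stack: [6, 46]
BINARY_OP + → 6 + 46 = 52. Stack: [52]
STORE_FAST p → p=52. Stack: []
LOAD_FAST n → push 42. Stack: [42]
RETURN_VALUE → return 42.

1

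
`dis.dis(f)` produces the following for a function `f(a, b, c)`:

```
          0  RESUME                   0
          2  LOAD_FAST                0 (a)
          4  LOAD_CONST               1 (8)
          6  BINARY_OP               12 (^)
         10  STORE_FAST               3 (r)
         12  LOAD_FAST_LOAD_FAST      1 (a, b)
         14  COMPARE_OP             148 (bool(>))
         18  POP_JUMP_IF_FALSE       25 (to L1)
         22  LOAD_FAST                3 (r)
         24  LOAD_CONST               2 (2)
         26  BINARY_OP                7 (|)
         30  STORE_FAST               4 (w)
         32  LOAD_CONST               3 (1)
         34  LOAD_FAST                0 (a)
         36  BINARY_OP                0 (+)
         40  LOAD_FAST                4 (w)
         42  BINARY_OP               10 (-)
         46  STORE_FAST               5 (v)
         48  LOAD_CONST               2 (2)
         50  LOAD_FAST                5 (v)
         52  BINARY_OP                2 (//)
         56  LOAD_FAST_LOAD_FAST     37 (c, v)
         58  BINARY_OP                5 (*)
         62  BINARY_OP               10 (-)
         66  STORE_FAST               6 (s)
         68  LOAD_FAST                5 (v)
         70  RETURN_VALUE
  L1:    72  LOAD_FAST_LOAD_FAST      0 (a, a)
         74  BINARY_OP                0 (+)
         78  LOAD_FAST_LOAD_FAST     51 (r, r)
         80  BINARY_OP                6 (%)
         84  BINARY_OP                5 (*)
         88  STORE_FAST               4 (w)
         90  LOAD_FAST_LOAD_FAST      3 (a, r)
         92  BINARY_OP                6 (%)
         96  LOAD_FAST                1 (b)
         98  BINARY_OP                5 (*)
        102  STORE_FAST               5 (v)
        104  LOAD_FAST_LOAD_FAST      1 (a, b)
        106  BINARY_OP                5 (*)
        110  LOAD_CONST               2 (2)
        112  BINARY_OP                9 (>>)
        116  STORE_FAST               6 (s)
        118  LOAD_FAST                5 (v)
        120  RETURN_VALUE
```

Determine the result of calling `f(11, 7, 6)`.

9

LOAD_FAST a → push 11. Stack: [11]
LOAD_CONST → push 8. Stack: [11, 8]
BINARY_OP ^ → 11 ^ 8 = 3. Stack: [3]
STORE_FAST r → r=3. Stack: []
LOAD_FAST_LOAD_FAST a,b → push 11,7. Stack: [11, 7]
COMPARE_OP bool(>) → 11 vs 7 = True. Stack: [True]
POP_JUMP_IF_FALSE → pop True; no jump. Stack: []
LOAD_FAST r → push 3. Stack: [3]
LOAD_CONST → push 2. Stack: [3, 2]
BINARY_OP | → 3 | 2 = 3. Stack: [3]
STORE_FAST w → w=3. Stack: []
LOAD_CONST → push 1. Stack: [1]
LOAD_FAST a → push 11. Stack: [1, 11]
BINARY_OP + → 1 + 11 = 12. Stack: [12]
LOAD_FAST w → push 3. Stack: [12, 3]
BINARY_OP - → 12 - 3 = 9. Stack: [9]
STORE_FAST v → v=9. Stack: []
LOAD_CONST → push 2. Stack: [2]
LOAD_FAST v → push 9. Stack: [2, 9]
BINARY_OP // → 2 // 9 = 0. Stack: [0]
LOAD_FAST_LOAD_FAST c,v → push 6,9. Stack: [0, 6, 9]
BINARY_OP * → 6 * 9 = 54. Stack: [0, 54]
BINARY_OP - → 0 - 54 = -54. Stack: [-54]
STORE_FAST s → s=-54. Stack: []
LOAD_FAST v → push 9. Stack: [9]
RETURN_VALUE → return 9.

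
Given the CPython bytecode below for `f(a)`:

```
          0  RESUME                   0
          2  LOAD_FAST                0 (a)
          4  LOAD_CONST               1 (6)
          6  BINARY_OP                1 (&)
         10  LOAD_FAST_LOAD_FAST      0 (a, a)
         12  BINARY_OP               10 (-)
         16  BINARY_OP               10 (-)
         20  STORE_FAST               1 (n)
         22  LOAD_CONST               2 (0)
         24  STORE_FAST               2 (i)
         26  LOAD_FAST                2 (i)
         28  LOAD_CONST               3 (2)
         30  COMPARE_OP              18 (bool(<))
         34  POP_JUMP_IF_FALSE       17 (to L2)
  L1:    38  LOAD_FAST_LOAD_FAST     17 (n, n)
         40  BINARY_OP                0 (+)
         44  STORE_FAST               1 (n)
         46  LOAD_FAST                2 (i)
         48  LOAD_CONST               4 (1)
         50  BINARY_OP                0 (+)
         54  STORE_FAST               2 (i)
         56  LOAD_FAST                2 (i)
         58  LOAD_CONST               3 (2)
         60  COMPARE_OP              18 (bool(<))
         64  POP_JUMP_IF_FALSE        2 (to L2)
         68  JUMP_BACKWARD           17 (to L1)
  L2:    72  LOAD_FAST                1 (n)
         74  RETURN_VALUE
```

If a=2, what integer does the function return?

8

LOAD_FAST a → push 2. Stack: [2]
LOAD_CONST → push 6. Stack: [2, 6]
BINARY_OP & → 2 & 6 = 2. Stack: [2]
LOAD_FAST_LOAD_FAST a,a → push 2,2. Stack: [2, 2, 2]
BINARY_OP - → 2 - 2 = 0. Stack: [2, 0]
BINARY_OP - → 2 - 0 = 2. Stack: [2]
STORE_FAST n → n=2. Stack: []
LOAD_CONST → push 0. Stack: [0]
STORE_FAST i → i=0. Stack: []
LOAD_FAST i → push 0. Stack: [0]
LOAD_CONST → push 2. Stack: [0, 2]
COMPARE_OP bool(<) → 0 vs 2 = True. Stack: [True]
POP_JUMP_IF_FALSE → pop True; no jump. Stack: []
LOAD_FAST_LOAD_FAST n,n → push 2,2. Stack: [2, 2]
BINARY_OP + → 2 + 2 = 4. Stack: [4]
STORE_FAST n → n=4. Stack: []
LOAD_FAST i → push 0. Stack: [0]
LOAD_CONST → push 1. Stack: [0, 1]
BINARY_OP + → 0 + 1 = 1. Stack: [1]
STORE_FAST i → i=1. Stack: []
LOAD_FAST i → push 1. Stack: [1]
LOAD_CONST → push 2. Stack: [1, 2]
COMPARE_OP bool(<) → 1 vs 2 = True. Stack: [True]
POP_JUMP_IF_FALSE → pop True; no jump. Stack: []
LOAD_FAST_LOAD_FAST n,n → push 4,4. Stack: [4, 4]
BINARY_OP + → 4 + 4 = 8. Stack: [8]
STORE_FAST n → n=8. Stack: []
LOAD_FAST i → push 1. Stack: [1]
LOAD_CONST → push 1. Stack: [1, 1]
BINARY_OP + → 1 + 1 = 2. Stack: [2]
STORE_FAST i → i=2. Stack: []
LOAD_FAST i → push 2. Stack: [2]
LOAD_CONST → push 2. Stack: [2, 2]
COMPARE_OP bool(<) → 2 vs 2 = False. Stack: [False]
POP_JUMP_IF_FALSE → pop False; jump. Stack: []
LOAD_FAST n → push 8. Stack: [8]
RETURN_VALUE → return 8.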